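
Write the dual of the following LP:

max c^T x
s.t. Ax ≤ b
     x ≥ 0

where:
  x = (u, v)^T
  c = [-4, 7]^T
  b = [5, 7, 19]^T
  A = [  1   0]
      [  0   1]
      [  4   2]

Primal max cᵀx s.t. Ax ≤ b, x ≥ 0  →  Dual min bᵀy s.t. Aᵀy ≥ c, y ≥ 0.

Minimize: z = 5y1 + 7y2 + 19y3

Subject to:
  y1 + 4y3 ≥ -4
  y2 + 2y3 ≥ 7
  y1, y2, y3 ≥ 0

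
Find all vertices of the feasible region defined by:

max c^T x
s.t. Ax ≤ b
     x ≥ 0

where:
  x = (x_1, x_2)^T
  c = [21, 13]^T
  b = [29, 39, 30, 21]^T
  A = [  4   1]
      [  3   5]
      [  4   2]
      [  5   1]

(0, 0), (4.2, 0), (3, 6), (0, 7.8)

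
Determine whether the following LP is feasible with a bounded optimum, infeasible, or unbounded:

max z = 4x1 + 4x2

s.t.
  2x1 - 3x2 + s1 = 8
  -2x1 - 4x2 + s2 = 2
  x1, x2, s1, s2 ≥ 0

Unbounded (objective can increase without bound)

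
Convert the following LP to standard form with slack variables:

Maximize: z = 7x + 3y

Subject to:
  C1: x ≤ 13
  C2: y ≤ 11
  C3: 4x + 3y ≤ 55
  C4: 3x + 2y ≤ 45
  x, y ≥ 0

max z = 7x + 3y

s.t.
  x + s1 = 13
  y + s2 = 11
  4x + 3y + s3 = 55
  3x + 2y + s4 = 45
  x, y, s1, s2, s3, s4 ≥ 0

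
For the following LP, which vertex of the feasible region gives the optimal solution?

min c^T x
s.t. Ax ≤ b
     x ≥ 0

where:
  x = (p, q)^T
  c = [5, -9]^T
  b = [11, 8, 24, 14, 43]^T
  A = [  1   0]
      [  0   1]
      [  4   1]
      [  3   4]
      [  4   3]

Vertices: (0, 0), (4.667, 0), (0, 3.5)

Evaluate the objective at each vertex of the feasible region:
  z(0, 0) = 0
  z(4.667, 0) = 23.33
  z(0, 3.5) = -31.5  ←
The minimum is at p = 0, q = 3.5.

(0, 3.5)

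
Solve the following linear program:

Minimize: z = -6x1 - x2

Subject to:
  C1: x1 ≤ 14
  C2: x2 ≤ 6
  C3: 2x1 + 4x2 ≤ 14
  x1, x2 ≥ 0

Evaluate the objective at each vertex of the feasible region:
  z(0, 0) = 0
  z(7, 0) = -42  ←
  z(0, 3.5) = -3.5
The minimum is at x1 = 7, x2 = 0.

x1 = 7, x2 = 0, z = -42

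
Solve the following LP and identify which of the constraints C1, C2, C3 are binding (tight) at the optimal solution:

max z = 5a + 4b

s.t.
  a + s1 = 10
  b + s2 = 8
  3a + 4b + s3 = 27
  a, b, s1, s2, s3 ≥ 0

At a = 9, b = 0, compute slack b - a·x for each constraint:
  C1: 10 − 9 = 1  (slack)
  C2: 8 − 0 = 8  (slack)
  C3: 27 − 27 = 0  (binding)

Optimal: a = 9, b = 0
Binding: C3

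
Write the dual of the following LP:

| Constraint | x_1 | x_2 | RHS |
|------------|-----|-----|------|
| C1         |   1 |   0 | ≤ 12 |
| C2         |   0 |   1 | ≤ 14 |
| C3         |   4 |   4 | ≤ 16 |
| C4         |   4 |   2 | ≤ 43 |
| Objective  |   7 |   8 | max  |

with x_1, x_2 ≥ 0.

Primal max cᵀx s.t. Ax ≤ b, x ≥ 0  →  Dual min bᵀy s.t. Aᵀy ≥ c, y ≥ 0.

Minimize: z = 12y1 + 14y2 + 16y3 + 43y4

Subject to:
  y1 + 4y3 + 4y4 ≥ 7
  y2 + 4y3 + 2y4 ≥ 8
  y1, y2, y3, y4 ≥ 0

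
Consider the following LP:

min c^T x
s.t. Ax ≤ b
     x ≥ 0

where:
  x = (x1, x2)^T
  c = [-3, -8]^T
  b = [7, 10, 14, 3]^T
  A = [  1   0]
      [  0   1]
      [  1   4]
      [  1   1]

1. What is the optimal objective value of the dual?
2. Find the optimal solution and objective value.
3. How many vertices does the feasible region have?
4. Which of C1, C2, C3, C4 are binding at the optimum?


1. -24
2. x1 = 0, x2 = 3, z = -24
3. 3
4. C4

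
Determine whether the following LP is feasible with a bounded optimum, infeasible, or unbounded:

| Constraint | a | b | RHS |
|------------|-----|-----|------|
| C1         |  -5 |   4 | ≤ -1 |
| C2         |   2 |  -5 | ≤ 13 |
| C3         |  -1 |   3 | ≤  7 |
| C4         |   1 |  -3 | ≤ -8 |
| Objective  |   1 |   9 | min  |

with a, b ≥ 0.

Infeasible (no feasible solution exists)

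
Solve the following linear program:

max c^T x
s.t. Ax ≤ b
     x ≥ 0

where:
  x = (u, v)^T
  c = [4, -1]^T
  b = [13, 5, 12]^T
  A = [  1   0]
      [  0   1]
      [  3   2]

Evaluate the objective at each vertex of the feasible region:
  z(0, 0) = 0
  z(4, 0) = 16  ←
  z(0.6667, 5) = -2.333
  z(0, 5) = -5
The maximum is at u = 4, v = 0.

u = 4, v = 0, z = 16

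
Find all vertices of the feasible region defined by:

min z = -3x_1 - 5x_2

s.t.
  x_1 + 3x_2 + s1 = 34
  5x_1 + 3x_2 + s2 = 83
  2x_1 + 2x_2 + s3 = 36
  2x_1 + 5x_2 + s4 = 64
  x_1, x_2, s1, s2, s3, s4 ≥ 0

(0, 0), (16.6, 0), (14.5, 3.5), (10, 8), (0, 11.33)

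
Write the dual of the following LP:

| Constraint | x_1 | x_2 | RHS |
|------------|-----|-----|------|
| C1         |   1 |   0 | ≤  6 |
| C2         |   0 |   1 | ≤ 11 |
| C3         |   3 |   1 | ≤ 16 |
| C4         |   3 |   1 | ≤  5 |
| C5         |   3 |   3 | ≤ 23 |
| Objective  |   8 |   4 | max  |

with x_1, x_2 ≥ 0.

Primal max cᵀx s.t. Ax ≤ b, x ≥ 0  →  Dual min bᵀy s.t. Aᵀy ≥ c, y ≥ 0.

Minimize: z = 6y1 + 11y2 + 16y3 + 5y4 + 23y5

Subject to:
  y1 + 3y3 + 3y4 + 3y5 ≥ 8
  y2 + y3 + y4 + 3y5 ≥ 4
  y1, y2, y3, y4, y5 ≥ 0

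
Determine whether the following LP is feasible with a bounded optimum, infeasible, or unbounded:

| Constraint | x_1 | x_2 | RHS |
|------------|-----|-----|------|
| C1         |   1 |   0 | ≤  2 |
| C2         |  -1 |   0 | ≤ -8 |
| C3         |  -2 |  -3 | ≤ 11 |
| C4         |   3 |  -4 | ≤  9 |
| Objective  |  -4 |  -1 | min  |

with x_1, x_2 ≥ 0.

Infeasible (no feasible solution exists)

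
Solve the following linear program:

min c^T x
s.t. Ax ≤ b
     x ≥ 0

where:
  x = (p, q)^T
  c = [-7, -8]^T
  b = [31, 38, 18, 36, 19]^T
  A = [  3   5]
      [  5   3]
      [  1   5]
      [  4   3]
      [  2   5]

Evaluate the objective at each vertex of the feasible region:
  z(0, 0) = 0
  z(7.6, 0) = -53.2
  z(7, 1) = -57  ←
  z(1, 3.4) = -34.2
  z(0, 3.6) = -28.8
The minimum is at p = 7, q = 1.

p = 7, q = 1, z = -57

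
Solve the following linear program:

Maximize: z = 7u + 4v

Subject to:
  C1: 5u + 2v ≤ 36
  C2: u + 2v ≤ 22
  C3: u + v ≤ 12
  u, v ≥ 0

Evaluate the objective at each vertex of the feasible region:
  z(0, 0) = 0
  z(7.2, 0) = 50.4
  z(4, 8) = 60  ←
  z(2, 10) = 54
  z(0, 11) = 44
The maximum is at u = 4, v = 8.

u = 4, v = 8, z = 60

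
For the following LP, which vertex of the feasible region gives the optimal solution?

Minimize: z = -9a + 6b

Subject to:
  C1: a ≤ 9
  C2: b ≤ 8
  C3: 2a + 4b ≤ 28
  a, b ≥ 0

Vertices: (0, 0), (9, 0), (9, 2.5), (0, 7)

Evaluate the objective at each vertex of the feasible region:
  z(0, 0) = 0
  z(9, 0) = -81  ←
  z(9, 2.5) = -66
  z(0, 7) = 42
The minimum is at a = 9, b = 0.

(9, 0)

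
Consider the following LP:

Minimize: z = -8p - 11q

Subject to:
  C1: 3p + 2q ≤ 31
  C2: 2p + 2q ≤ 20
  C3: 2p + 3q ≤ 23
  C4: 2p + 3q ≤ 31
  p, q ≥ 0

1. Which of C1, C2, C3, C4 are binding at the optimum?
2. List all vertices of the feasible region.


1. C2, C3
2. (0, 0), (10, 0), (7, 3), (0, 7.667)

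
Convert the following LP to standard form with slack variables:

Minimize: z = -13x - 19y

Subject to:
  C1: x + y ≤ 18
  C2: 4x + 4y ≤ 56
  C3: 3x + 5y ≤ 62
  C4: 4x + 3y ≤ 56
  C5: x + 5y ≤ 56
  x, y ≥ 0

min z = -13x - 19y

s.t.
  x + y + s1 = 18
  4x + 4y + s2 = 56
  3x + 5y + s3 = 62
  4x + 3y + s4 = 56
  x + 5y + s5 = 56
  x, y, s1, s2, s3, s4, s5 ≥ 0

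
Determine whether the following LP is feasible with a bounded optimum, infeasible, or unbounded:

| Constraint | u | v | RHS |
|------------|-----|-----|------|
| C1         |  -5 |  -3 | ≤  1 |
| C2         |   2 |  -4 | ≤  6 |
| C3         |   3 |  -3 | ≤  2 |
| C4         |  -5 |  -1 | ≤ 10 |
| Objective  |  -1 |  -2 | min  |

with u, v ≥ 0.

Unbounded (objective can decrease without bound)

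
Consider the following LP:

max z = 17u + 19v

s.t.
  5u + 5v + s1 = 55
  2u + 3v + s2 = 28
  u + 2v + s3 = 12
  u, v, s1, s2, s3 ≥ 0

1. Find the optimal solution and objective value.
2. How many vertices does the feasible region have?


1. u = 10, v = 1, z = 189
2. 4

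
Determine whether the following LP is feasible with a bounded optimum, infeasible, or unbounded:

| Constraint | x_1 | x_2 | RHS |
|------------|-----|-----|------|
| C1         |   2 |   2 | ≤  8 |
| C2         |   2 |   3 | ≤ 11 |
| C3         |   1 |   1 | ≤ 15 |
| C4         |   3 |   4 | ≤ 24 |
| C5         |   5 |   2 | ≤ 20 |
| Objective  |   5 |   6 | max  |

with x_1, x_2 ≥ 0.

Feasible with a bounded optimal solution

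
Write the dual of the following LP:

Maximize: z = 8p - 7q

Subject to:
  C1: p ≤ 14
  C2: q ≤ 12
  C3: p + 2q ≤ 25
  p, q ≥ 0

Primal max cᵀx s.t. Ax ≤ b, x ≥ 0  →  Dual min bᵀy s.t. Aᵀy ≥ c, y ≥ 0.

Minimize: z = 14y1 + 12y2 + 25y3

Subject to:
  y1 + y3 ≥ 8
  y2 + 2y3 ≥ -7
  y1, y2, y3 ≥ 0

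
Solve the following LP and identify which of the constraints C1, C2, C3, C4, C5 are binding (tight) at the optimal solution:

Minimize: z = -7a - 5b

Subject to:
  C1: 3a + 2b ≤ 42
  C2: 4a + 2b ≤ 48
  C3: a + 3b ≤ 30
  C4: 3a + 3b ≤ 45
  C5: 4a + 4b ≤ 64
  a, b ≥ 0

At a = 9, b = 6, compute slack b - a·x for each constraint:
  C1: 42 − 39 = 3  (slack)
  C2: 48 − 48 = 0  (binding)
  C3: 30 − 27 = 3  (slack)
  C4: 45 − 45 = 0  (binding)
  C5: 64 − 60 = 4  (slack)

Optimal: a = 9, b = 6
Binding: C2, C4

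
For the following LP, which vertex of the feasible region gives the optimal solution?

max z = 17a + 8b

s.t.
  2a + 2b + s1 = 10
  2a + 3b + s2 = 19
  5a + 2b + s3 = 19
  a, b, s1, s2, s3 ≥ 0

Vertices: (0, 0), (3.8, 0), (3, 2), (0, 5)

Evaluate the objective at each vertex of the feasible region:
  z(0, 0) = 0
  z(3.8, 0) = 64.6
  z(3, 2) = 67  ←
  z(0, 5) = 40
The maximum is at a = 3, b = 2.

(3, 2)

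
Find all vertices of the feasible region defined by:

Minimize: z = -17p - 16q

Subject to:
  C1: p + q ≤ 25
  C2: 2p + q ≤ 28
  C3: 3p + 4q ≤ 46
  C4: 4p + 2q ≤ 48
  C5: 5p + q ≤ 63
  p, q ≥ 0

(0, 0), (12, 0), (10, 4), (0, 11.5)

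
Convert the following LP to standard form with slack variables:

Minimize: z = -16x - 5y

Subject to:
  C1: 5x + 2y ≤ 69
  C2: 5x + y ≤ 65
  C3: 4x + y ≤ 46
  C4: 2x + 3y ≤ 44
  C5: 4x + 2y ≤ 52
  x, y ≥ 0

min z = -16x - 5y

s.t.
  5x + 2y + s1 = 69
  5x + y + s2 = 65
  4x + y + s3 = 46
  2x + 3y + s4 = 44
  4x + 2y + s5 = 52
  x, y, s1, s2, s3, s4, s5 ≥ 0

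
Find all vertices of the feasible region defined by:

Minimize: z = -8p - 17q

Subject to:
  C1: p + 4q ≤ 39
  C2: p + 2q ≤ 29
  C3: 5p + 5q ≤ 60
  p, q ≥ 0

(0, 0), (12, 0), (3, 9), (0, 9.75)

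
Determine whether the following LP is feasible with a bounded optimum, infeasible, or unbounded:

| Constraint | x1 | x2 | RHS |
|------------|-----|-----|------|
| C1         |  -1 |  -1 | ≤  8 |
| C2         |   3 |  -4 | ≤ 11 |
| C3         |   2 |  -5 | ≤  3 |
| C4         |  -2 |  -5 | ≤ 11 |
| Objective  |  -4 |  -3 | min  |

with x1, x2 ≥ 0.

Unbounded (objective can decrease without bound)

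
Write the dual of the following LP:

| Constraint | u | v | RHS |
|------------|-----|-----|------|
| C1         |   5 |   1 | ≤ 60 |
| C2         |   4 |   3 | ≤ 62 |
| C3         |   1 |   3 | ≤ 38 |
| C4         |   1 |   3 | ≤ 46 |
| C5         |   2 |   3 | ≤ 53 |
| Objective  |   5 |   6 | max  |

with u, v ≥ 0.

Primal max cᵀx s.t. Ax ≤ b, x ≥ 0  →  Dual min bᵀy s.t. Aᵀy ≥ c, y ≥ 0.

Minimize: z = 60y1 + 62y2 + 38y3 + 46y4 + 53y5

Subject to:
  5y1 + 4y2 + y3 + y4 + 2y5 ≥ 5
  y1 + 3y2 + 3y3 + 3y4 + 3y5 ≥ 6
  y1, y2, y3, y4, y5 ≥ 0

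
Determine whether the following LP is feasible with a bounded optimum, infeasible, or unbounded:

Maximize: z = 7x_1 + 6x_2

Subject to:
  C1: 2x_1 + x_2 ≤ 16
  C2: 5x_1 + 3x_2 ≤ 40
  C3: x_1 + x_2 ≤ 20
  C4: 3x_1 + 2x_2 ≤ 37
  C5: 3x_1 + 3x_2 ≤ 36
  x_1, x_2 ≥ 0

Feasible with a bounded optimal solution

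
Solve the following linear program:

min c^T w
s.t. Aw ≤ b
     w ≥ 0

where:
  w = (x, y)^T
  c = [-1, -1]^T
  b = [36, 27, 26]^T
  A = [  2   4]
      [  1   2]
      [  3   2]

Evaluate the objective at each vertex of the feasible region:
  z(0, 0) = 0
  z(8.667, 0) = -8.667
  z(4, 7) = -11  ←
  z(0, 9) = -9
The minimum is at x = 4, y = 7.

x = 4, y = 7, z = -11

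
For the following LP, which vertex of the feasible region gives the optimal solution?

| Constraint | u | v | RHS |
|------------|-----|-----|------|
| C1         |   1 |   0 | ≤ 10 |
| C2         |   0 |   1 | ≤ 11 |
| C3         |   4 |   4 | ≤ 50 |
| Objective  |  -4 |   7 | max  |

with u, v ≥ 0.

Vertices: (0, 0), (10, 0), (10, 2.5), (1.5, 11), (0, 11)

Evaluate the objective at each vertex of the feasible region:
  z(0, 0) = 0
  z(10, 0) = -40
  z(10, 2.5) = -22.5
  z(1.5, 11) = 71
  z(0, 11) = 77  ←
The maximum is at u = 0, v = 11.

(0, 11)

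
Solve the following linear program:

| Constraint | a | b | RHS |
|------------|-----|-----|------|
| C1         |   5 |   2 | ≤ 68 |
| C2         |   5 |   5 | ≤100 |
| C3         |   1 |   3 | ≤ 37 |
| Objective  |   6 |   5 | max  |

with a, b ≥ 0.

Evaluate the objective at each vertex of the feasible region:
  z(0, 0) = 0
  z(13.6, 0) = 81.6
  z(10, 9) = 105  ←
  z(0, 12.33) = 61.67
The maximum is at a = 10, b = 9.

a = 10, b = 9, z = 105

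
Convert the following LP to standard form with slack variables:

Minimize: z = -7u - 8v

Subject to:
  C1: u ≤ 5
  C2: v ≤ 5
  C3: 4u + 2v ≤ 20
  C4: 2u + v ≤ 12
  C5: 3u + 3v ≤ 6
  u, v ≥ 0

min z = -7u - 8v

s.t.
  u + s1 = 5
  v + s2 = 5
  4u + 2v + s3 = 20
  2u + v + s4 = 12
  3u + 3v + s5 = 6
  u, v, s1, s2, s3, s4, s5 ≥ 0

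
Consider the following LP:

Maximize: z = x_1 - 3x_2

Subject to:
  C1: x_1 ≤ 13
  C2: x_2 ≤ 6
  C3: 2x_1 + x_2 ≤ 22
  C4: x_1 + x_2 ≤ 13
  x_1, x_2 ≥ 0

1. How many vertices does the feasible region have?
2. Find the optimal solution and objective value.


1. 5
2. x_1 = 11, x_2 = 0, z = 11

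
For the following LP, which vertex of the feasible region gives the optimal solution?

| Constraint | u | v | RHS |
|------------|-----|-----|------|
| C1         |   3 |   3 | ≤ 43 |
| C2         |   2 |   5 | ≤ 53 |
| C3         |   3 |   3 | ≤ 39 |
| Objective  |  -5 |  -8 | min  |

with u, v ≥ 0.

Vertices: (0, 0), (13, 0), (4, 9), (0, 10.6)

Evaluate the objective at each vertex of the feasible region:
  z(0, 0) = 0
  z(13, 0) = -65
  z(4, 9) = -92  ←
  z(0, 10.6) = -84.8
The minimum is at u = 4, v = 9.

(4, 9)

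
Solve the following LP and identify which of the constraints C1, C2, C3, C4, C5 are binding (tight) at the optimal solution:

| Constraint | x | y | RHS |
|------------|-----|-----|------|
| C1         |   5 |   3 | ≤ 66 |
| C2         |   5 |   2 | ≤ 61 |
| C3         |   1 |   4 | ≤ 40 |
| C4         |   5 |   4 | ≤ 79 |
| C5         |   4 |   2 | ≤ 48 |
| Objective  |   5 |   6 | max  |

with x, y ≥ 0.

At x = 8, y = 8, compute slack b - a·x for each constraint:
  C1: 66 − 64 = 2  (slack)
  C2: 61 − 56 = 5  (slack)
  C3: 40 − 40 = 0  (binding)
  C4: 79 − 72 = 7  (slack)
  C5: 48 − 48 = 0  (binding)

Optimal: x = 8, y = 8
Binding: C3, C5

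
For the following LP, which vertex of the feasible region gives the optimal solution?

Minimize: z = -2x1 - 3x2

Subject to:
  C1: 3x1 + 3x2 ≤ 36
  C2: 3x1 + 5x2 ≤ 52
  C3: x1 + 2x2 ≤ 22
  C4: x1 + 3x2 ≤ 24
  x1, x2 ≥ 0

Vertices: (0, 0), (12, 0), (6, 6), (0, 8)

Evaluate the objective at each vertex of the feasible region:
  z(0, 0) = 0
  z(12, 0) = -24
  z(6, 6) = -30  ←
  z(0, 8) = -24
The minimum is at x1 = 6, x2 = 6.

(6, 6)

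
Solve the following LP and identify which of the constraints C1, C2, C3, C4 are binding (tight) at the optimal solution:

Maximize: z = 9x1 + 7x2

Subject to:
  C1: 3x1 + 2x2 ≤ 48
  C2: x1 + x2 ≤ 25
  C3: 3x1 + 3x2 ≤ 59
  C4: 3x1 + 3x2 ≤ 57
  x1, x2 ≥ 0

At x1 = 10, x2 = 9, compute slack b - a·x for each constraint:
  C1: 48 − 48 = 0  (binding)
  C2: 25 − 19 = 6  (slack)
  C3: 59 − 57 = 2  (slack)
  C4: 57 − 57 = 0  (binding)

Optimal: x1 = 10, x2 = 9
Binding: C1, C4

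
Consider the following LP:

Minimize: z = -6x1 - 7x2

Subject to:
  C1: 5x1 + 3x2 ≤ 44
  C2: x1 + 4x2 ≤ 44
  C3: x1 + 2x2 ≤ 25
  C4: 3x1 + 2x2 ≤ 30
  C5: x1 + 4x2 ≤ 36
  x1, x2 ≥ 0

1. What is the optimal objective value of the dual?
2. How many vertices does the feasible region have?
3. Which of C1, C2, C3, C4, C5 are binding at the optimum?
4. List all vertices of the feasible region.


1. -80
2. 4
3. C1, C5
4. (0, 0), (8.8, 0), (4, 8), (0, 9)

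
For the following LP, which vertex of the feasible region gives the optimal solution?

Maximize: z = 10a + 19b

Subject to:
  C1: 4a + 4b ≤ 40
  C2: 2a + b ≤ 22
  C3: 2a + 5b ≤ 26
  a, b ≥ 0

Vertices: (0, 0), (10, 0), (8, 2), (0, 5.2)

Evaluate the objective at each vertex of the feasible region:
  z(0, 0) = 0
  z(10, 0) = 100
  z(8, 2) = 118  ←
  z(0, 5.2) = 98.8
The maximum is at a = 8, b = 2.

(8, 2)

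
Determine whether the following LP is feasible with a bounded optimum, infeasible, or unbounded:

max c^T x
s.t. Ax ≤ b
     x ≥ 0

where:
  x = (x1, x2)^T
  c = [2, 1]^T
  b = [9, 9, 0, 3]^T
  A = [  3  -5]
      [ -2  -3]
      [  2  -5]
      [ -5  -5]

Unbounded (objective can increase without bound)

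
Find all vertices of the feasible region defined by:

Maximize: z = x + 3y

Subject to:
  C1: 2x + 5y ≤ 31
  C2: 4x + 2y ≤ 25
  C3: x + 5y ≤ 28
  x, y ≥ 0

(0, 0), (6.25, 0), (3.938, 4.625), (3, 5), (0, 5.6)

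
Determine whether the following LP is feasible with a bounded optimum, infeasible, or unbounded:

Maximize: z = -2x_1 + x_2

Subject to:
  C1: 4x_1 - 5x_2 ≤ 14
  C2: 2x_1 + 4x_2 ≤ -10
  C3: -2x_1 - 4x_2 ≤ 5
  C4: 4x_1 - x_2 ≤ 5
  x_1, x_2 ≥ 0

Infeasible (no feasible solution exists)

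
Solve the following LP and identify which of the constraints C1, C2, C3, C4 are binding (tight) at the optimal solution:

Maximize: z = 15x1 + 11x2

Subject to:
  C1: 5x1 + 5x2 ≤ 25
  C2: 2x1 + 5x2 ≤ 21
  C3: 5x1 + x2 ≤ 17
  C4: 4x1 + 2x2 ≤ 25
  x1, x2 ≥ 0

At x1 = 3, x2 = 2, compute slack b - a·x for each constraint:
  C1: 25 − 25 = 0  (binding)
  C2: 21 − 16 = 5  (slack)
  C3: 17 − 17 = 0  (binding)
  C4: 25 − 16 = 9  (slack)

Optimal: x1 = 3, x2 = 2
Binding: C1, C3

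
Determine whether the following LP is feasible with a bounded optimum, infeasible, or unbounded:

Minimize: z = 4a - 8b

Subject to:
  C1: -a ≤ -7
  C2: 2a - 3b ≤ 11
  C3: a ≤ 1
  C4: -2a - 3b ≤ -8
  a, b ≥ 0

Infeasible (no feasible solution exists)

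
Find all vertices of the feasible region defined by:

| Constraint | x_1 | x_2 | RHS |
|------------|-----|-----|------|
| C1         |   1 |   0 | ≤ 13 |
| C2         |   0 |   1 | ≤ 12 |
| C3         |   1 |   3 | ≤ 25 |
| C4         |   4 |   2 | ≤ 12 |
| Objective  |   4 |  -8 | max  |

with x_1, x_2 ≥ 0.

(0, 0), (3, 0), (0, 6)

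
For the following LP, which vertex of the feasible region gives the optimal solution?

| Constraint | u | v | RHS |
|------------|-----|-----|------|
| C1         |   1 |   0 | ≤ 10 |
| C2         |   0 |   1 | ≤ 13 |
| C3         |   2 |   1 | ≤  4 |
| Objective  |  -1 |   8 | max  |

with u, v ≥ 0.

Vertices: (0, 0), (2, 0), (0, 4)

Evaluate the objective at each vertex of the feasible region:
  z(0, 0) = 0
  z(2, 0) = -2
  z(0, 4) = 32  ←
The maximum is at u = 0, v = 4.

(0, 4)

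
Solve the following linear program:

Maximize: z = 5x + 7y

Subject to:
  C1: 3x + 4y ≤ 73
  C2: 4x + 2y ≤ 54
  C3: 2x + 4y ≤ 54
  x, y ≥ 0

Evaluate the objective at each vertex of the feasible region:
  z(0, 0) = 0
  z(13.5, 0) = 67.5
  z(9, 9) = 108  ←
  z(0, 13.5) = 94.5
The maximum is at x = 9, y = 9.

x = 9, y = 9, z = 108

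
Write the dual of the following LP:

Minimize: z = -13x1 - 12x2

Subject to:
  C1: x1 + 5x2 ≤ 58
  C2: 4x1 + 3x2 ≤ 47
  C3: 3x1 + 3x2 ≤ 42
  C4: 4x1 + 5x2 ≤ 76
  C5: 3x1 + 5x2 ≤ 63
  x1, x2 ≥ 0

Primal min cᵀx s.t. Ax ≤ b, x ≥ 0  →  Dual max −bᵀy s.t. Aᵀy ≥ −c, y ≥ 0.

Maximize: z = -58y1 - 47y2 - 42y3 - 76y4 - 63y5

Subject to:
  y1 + 4y2 + 3y3 + 4y4 + 3y5 ≥ 13
  5y1 + 3y2 + 3y3 + 5y4 + 5y5 ≥ 12
  y1, y2, y3, y4, y5 ≥ 0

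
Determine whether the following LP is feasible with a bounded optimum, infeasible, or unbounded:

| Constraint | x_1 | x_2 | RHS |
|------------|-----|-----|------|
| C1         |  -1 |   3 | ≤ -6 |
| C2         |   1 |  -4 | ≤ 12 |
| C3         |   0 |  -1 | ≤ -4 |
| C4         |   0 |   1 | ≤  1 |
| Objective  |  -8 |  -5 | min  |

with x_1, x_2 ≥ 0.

Infeasible (no feasible solution exists)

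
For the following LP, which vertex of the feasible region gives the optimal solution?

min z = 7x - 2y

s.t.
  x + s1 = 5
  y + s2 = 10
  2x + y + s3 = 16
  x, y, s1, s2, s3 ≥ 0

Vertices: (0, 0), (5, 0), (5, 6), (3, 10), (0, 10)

Evaluate the objective at each vertex of the feasible region:
  z(0, 0) = 0
  z(5, 0) = 35
  z(5, 6) = 23
  z(3, 10) = 1
  z(0, 10) = -20  ←
The minimum is at x = 0, y = 10.

(0, 10)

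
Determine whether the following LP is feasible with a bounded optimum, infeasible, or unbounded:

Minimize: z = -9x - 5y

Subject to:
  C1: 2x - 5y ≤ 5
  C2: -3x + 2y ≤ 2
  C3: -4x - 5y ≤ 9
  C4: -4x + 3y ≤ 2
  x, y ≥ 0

Unbounded (objective can decrease without bound)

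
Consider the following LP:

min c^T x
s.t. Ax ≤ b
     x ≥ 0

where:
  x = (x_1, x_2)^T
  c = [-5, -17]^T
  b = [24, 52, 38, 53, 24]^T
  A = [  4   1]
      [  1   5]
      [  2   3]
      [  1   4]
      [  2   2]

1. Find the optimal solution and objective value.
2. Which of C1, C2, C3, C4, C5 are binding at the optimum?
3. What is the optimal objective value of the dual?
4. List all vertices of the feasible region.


1. x_1 = 2, x_2 = 10, z = -180
2. C2, C5
3. -180
4. (0, 0), (6, 0), (4, 8), (2, 10), (0, 10.4)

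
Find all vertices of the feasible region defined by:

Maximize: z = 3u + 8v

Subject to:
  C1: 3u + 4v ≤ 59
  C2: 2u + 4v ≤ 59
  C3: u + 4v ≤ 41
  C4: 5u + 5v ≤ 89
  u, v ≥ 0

(0, 0), (17.8, 0), (12.2, 5.6), (9, 8), (0, 10.25)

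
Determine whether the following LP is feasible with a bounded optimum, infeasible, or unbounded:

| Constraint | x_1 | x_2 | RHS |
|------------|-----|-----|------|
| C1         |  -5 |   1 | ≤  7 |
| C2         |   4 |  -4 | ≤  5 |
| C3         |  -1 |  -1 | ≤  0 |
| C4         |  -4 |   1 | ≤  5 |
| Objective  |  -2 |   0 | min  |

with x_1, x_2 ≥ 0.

Unbounded (objective can decrease without bound)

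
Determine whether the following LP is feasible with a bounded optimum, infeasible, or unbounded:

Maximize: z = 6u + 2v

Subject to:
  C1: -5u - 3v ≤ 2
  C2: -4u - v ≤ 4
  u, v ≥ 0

Unbounded (objective can increase without bound)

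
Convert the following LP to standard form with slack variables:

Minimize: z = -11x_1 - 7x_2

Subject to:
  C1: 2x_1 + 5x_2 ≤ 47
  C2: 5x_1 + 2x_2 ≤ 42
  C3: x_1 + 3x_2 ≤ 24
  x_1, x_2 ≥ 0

min z = -11x_1 - 7x_2

s.t.
  2x_1 + 5x_2 + s1 = 47
  5x_1 + 2x_2 + s2 = 42
  x_1 + 3x_2 + s3 = 24
  x_1, x_2, s1, s2, s3 ≥ 0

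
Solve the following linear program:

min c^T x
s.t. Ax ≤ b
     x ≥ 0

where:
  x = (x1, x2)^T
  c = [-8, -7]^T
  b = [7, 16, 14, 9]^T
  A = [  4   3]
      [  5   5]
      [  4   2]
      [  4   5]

Evaluate the objective at each vertex of the feasible region:
  z(0, 0) = 0
  z(1.75, 0) = -14
  z(1, 1) = -15  ←
  z(0, 1.8) = -12.6
The minimum is at x1 = 1, x2 = 1.

x1 = 1, x2 = 1, z = -15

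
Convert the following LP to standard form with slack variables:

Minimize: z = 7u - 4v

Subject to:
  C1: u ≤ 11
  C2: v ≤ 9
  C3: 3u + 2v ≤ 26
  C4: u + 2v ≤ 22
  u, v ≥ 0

min z = 7u - 4v

s.t.
  u + s1 = 11
  v + s2 = 9
  3u + 2v + s3 = 26
  u + 2v + s4 = 22
  u, v, s1, s2, s3, s4 ≥ 0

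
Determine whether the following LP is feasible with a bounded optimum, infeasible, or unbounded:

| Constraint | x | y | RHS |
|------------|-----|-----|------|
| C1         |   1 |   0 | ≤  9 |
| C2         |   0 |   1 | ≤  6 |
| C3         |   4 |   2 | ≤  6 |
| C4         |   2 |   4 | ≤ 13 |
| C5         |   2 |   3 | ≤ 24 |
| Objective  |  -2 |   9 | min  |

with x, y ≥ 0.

Feasible with a bounded optimal solution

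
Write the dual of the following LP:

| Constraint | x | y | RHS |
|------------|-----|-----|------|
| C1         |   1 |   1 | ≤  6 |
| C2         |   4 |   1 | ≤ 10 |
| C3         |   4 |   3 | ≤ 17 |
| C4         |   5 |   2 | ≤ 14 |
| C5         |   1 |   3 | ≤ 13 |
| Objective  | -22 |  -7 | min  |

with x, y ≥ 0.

Primal min cᵀx s.t. Ax ≤ b, x ≥ 0  →  Dual max −bᵀy s.t. Aᵀy ≥ −c, y ≥ 0.

Maximize: z = -6y1 - 10y2 - 17y3 - 14y4 - 13y5

Subject to:
  y1 + 4y2 + 4y3 + 5y4 + y5 ≥ 22
  y1 + y2 + 3y3 + 2y4 + 3y5 ≥ 7
  y1, y2, y3, y4, y5 ≥ 0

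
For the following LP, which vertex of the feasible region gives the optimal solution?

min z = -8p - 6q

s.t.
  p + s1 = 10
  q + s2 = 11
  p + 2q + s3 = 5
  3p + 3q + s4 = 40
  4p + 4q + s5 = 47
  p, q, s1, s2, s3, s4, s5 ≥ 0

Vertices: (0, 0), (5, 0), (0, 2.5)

Evaluate the objective at each vertex of the feasible region:
  z(0, 0) = 0
  z(5, 0) = -40  ←
  z(0, 2.5) = -15
The minimum is at p = 5, q = 0.

(5, 0)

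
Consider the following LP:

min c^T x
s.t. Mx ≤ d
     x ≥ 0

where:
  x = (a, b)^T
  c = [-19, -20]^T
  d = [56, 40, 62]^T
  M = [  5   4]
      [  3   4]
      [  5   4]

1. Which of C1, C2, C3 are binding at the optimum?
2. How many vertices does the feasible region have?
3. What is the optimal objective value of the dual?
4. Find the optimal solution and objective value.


1. C1, C2
2. 4
3. -232
4. a = 8, b = 4, z = -232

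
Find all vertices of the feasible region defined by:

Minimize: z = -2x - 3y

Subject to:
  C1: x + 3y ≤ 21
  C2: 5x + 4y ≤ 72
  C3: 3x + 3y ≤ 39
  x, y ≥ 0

(0, 0), (13, 0), (9, 4), (0, 7)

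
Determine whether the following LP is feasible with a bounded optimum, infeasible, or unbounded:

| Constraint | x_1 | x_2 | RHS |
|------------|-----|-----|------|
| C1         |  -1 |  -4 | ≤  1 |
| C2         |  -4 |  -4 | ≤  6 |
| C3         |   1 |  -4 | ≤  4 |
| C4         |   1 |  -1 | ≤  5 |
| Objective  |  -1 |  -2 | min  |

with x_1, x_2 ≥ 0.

Unbounded (objective can decrease without bound)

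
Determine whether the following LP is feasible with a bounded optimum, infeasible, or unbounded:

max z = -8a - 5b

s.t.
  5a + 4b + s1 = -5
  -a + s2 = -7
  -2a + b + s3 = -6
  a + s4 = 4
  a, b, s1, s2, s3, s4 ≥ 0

Infeasible (no feasible solution exists)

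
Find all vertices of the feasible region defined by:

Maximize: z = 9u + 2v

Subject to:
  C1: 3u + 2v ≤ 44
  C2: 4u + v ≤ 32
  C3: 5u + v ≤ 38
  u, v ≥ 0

(0, 0), (7.6, 0), (6, 8), (4, 16), (0, 22)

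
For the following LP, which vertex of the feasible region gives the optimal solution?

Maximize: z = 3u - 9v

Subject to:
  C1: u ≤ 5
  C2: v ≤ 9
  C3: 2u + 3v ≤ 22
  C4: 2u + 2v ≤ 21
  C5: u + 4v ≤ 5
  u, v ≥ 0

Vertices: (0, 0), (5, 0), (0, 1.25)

Evaluate the objective at each vertex of the feasible region:
  z(0, 0) = 0
  z(5, 0) = 15  ←
  z(0, 1.25) = -11.25
The maximum is at u = 5, v = 0.

(5, 0)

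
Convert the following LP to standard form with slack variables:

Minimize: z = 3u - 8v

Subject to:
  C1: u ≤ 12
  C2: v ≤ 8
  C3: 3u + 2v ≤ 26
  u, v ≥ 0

min z = 3u - 8v

s.t.
  u + s1 = 12
  v + s2 = 8
  3u + 2v + s3 = 26
  u, v, s1, s2, s3 ≥ 0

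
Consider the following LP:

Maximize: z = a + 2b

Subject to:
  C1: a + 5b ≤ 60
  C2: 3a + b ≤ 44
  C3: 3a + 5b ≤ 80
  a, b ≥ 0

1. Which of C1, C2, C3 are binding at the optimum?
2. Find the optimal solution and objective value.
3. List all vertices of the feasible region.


1. C1, C3
2. a = 10, b = 10, z = 30
3. (0, 0), (14.67, 0), (11.67, 9), (10, 10), (0, 12)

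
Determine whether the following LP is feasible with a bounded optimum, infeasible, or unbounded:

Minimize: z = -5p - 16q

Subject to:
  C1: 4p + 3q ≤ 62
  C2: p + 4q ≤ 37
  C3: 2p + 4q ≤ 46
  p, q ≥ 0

Feasible with a bounded optimal solution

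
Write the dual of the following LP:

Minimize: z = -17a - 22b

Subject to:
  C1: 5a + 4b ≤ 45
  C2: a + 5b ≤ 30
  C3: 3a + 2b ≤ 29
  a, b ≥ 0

Primal min cᵀx s.t. Ax ≤ b, x ≥ 0  →  Dual max −bᵀy s.t. Aᵀy ≥ −c, y ≥ 0.

Maximize: z = -45y1 - 30y2 - 29y3

Subject to:
  5y1 + y2 + 3y3 ≥ 17
  4y1 + 5y2 + 2y3 ≥ 22
  y1, y2, y3 ≥ 0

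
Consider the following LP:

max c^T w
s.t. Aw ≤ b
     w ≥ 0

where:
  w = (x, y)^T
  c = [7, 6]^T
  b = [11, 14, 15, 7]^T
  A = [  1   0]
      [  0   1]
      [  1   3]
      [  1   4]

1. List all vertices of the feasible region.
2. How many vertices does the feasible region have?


1. (0, 0), (7, 0), (0, 1.75)
2. 3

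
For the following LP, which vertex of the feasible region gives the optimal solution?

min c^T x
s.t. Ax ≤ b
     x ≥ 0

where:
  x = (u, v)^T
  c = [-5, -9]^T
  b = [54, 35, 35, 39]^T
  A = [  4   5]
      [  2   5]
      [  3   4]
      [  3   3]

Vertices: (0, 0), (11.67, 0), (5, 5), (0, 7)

Evaluate the objective at each vertex of the feasible region:
  z(0, 0) = 0
  z(11.67, 0) = -58.33
  z(5, 5) = -70  ←
  z(0, 7) = -63
The minimum is at u = 5, v = 5.

(5, 5)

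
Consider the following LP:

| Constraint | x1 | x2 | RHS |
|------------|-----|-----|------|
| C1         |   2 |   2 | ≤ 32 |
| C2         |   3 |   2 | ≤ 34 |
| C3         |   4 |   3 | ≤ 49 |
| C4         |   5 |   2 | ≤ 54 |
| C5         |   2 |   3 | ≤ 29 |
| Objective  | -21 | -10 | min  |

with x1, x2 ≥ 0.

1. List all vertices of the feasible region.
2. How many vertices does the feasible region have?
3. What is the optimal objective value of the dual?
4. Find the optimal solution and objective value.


1. (0, 0), (10.8, 0), (10, 2), (8.8, 3.8), (0, 9.667)
2. 5
3. -230
4. x1 = 10, x2 = 2, z = -230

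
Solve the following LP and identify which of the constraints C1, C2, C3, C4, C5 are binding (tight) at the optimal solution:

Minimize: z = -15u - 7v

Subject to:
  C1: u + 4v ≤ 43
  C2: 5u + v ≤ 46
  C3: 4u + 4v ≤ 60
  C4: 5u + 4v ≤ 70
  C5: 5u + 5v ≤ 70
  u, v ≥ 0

At u = 8, v = 6, compute slack b - a·x for each constraint:
  C1: 43 − 32 = 11  (slack)
  C2: 46 − 46 = 0  (binding)
  C3: 60 − 56 = 4  (slack)
  C4: 70 − 64 = 6  (slack)
  C5: 70 − 70 = 0  (binding)

Optimal: u = 8, v = 6
Binding: C2, C5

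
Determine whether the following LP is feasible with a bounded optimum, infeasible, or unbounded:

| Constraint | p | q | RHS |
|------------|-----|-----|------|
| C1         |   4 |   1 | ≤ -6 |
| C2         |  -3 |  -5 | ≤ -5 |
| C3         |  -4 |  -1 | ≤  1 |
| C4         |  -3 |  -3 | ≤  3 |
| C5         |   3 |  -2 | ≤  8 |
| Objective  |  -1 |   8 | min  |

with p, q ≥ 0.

Infeasible (no feasible solution exists)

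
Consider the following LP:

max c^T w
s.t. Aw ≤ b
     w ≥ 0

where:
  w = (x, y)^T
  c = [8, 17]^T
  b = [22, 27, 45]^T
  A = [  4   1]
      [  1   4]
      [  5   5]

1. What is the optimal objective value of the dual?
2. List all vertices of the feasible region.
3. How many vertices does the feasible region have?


1. 126
2. (0, 0), (5.5, 0), (4.333, 4.667), (3, 6), (0, 6.75)
3. 5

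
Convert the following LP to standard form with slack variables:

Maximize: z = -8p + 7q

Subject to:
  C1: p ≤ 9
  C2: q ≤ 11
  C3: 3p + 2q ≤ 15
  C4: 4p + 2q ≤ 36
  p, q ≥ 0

max z = -8p + 7q

s.t.
  p + s1 = 9
  q + s2 = 11
  3p + 2q + s3 = 15
  4p + 2q + s4 = 36
  p, q, s1, s2, s3, s4 ≥ 0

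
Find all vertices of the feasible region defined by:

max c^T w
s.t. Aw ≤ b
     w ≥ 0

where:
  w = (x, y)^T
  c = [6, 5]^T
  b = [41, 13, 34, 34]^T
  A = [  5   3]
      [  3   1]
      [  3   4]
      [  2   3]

(0, 0), (4.333, 0), (2, 7), (0, 8.5)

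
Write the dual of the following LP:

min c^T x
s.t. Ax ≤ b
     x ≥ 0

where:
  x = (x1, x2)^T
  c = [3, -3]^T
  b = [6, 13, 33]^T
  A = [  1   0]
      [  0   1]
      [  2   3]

Primal min cᵀx s.t. Ax ≤ b, x ≥ 0  →  Dual max −bᵀy s.t. Aᵀy ≥ −c, y ≥ 0.

Maximize: z = -6y1 - 13y2 - 33y3

Subject to:
  y1 + 2y3 ≥ -3
  y2 + 3y3 ≥ 3
  y1, y2, y3 ≥ 0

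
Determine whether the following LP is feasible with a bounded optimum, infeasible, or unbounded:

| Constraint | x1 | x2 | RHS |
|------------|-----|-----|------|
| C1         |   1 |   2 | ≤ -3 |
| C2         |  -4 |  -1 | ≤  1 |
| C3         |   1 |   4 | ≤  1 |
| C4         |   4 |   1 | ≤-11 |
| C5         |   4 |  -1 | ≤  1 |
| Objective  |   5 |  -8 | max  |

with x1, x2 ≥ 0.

Infeasible (no feasible solution exists)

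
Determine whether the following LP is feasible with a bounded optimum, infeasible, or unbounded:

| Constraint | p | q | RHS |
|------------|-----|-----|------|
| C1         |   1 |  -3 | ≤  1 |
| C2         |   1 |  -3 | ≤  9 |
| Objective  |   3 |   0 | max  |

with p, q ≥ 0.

Unbounded (objective can increase without bound)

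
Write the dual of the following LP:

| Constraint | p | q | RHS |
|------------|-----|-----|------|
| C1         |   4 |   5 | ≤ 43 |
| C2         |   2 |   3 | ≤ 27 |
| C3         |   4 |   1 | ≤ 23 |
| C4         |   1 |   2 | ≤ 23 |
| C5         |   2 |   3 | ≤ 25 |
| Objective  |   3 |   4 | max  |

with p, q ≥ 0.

Primal max cᵀx s.t. Ax ≤ b, x ≥ 0  →  Dual min bᵀy s.t. Aᵀy ≥ c, y ≥ 0.

Minimize: z = 43y1 + 27y2 + 23y3 + 23y4 + 25y5

Subject to:
  4y1 + 2y2 + 4y3 + y4 + 2y5 ≥ 3
  5y1 + 3y2 + y3 + 2y4 + 3y5 ≥ 4
  y1, y2, y3, y4, y5 ≥ 0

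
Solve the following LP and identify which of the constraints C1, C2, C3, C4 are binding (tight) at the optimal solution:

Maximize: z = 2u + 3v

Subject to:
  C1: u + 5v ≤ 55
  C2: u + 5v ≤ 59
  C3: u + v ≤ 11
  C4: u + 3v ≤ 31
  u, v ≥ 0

At u = 1, v = 10, compute slack b - a·x for each constraint:
  C1: 55 − 51 = 4  (slack)
  C2: 59 − 51 = 8  (slack)
  C3: 11 − 11 = 0  (binding)
  C4: 31 − 31 = 0  (binding)

Optimal: u = 1, v = 10
Binding: C3, C4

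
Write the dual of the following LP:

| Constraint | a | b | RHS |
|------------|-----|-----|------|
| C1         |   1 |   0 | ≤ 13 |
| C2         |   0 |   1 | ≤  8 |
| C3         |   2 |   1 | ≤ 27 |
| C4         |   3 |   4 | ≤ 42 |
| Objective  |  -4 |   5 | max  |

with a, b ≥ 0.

Primal max cᵀx s.t. Ax ≤ b, x ≥ 0  →  Dual min bᵀy s.t. Aᵀy ≥ c, y ≥ 0.

Minimize: z = 13y1 + 8y2 + 27y3 + 42y4

Subject to:
  y1 + 2y3 + 3y4 ≥ -4
  y2 + y3 + 4y4 ≥ 5
  y1, y2, y3, y4 ≥ 0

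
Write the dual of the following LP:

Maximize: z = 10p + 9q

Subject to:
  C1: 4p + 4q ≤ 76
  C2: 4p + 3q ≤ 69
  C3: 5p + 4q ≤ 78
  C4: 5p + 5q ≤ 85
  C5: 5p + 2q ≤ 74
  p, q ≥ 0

Primal max cᵀx s.t. Ax ≤ b, x ≥ 0  →  Dual min bᵀy s.t. Aᵀy ≥ c, y ≥ 0.

Minimize: z = 76y1 + 69y2 + 78y3 + 85y4 + 74y5

Subject to:
  4y1 + 4y2 + 5y3 + 5y4 + 5y5 ≥ 10
  4y1 + 3y2 + 4y3 + 5y4 + 2y5 ≥ 9
  y1, y2, y3, y4, y5 ≥ 0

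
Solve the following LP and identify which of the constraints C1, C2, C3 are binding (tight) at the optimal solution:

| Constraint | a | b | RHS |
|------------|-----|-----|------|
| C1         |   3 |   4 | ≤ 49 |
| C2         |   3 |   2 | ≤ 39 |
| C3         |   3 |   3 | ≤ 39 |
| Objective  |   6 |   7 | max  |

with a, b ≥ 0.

At a = 3, b = 10, compute slack b - a·x for each constraint:
  C1: 49 − 49 = 0  (binding)
  C2: 39 − 29 = 10  (slack)
  C3: 39 − 39 = 0  (binding)

Optimal: a = 3, b = 10
Binding: C1, C3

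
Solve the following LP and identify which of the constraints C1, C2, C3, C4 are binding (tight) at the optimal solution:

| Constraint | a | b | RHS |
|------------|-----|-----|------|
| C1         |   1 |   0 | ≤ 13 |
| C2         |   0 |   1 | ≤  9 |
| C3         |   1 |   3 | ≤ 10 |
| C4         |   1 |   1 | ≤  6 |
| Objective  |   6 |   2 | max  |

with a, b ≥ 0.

At a = 6, b = 0, compute slack b - a·x for each constraint:
  C1: 13 − 6 = 7  (slack)
  C2: 9 − 0 = 9  (slack)
  C3: 10 − 6 = 4  (slack)
  C4: 6 − 6 = 0  (binding)

Optimal: a = 6, b = 0
Binding: C4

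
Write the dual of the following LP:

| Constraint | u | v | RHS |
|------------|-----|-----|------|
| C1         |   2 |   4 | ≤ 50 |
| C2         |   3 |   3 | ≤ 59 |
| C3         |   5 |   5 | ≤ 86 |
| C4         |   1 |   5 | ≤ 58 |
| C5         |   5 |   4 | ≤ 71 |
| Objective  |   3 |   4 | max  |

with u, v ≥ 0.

Primal max cᵀx s.t. Ax ≤ b, x ≥ 0  →  Dual min bᵀy s.t. Aᵀy ≥ c, y ≥ 0.

Minimize: z = 50y1 + 59y2 + 86y3 + 58y4 + 71y5

Subject to:
  2y1 + 3y2 + 5y3 + y4 + 5y5 ≥ 3
  4y1 + 3y2 + 5y3 + 5y4 + 4y5 ≥ 4
  y1, y2, y3, y4, y5 ≥ 0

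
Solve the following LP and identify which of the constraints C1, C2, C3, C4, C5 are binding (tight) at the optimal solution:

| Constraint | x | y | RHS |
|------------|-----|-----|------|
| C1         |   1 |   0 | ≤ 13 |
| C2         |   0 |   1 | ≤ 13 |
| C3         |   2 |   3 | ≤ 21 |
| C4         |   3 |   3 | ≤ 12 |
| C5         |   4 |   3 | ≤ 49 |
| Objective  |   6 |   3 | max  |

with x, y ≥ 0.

At x = 4, y = 0, compute slack b - a·x for each constraint:
  C1: 13 − 4 = 9  (slack)
  C2: 13 − 0 = 13  (slack)
  C3: 21 − 8 = 13  (slack)
  C4: 12 − 12 = 0  (binding)
  C5: 49 − 16 = 33  (slack)

Optimal: x = 4, y = 0
Binding: C4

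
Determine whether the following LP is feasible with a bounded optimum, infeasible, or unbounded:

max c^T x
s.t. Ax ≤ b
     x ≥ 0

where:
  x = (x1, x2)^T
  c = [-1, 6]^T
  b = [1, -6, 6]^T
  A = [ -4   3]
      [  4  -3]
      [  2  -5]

Infeasible (no feasible solution exists)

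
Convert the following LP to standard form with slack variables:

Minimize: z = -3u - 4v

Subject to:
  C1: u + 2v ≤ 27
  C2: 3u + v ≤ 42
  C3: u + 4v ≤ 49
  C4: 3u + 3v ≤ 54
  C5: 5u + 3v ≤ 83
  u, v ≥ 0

min z = -3u - 4v

s.t.
  u + 2v + s1 = 27
  3u + v + s2 = 42
  u + 4v + s3 = 49
  3u + 3v + s4 = 54
  5u + 3v + s5 = 83
  u, v, s1, s2, s3, s4, s5 ≥ 0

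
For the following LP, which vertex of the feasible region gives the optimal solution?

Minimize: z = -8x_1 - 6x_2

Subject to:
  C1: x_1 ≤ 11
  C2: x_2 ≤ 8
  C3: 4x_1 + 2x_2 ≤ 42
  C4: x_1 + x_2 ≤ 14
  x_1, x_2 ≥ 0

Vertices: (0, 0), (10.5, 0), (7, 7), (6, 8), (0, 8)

Evaluate the objective at each vertex of the feasible region:
  z(0, 0) = 0
  z(10.5, 0) = -84
  z(7, 7) = -98  ←
  z(6, 8) = -96
  z(0, 8) = -48
The minimum is at x_1 = 7, x_2 = 7.

(7, 7)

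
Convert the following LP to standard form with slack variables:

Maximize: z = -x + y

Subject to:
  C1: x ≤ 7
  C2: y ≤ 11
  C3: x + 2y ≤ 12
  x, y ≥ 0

max z = -x + y

s.t.
  x + s1 = 7
  y + s2 = 11
  x + 2y + s3 = 12
  x, y, s1, s2, s3 ≥ 0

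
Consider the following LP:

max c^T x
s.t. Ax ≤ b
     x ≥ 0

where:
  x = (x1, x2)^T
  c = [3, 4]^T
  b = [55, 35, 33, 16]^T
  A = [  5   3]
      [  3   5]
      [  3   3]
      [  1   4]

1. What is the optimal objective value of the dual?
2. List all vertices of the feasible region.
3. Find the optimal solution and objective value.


1. 34
2. (0, 0), (11, 0), (10, 1), (8.571, 1.857), (0, 4)
3. x1 = 10, x2 = 1, z = 34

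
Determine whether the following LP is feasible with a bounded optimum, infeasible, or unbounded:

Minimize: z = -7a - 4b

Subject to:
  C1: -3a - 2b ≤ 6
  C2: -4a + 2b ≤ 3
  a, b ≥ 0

Unbounded (objective can decrease without bound)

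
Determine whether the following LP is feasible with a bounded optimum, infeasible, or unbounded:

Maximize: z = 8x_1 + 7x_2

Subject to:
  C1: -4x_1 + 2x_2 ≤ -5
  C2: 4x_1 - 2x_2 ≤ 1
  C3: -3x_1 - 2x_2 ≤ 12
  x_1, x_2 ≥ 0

Infeasible (no feasible solution exists)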